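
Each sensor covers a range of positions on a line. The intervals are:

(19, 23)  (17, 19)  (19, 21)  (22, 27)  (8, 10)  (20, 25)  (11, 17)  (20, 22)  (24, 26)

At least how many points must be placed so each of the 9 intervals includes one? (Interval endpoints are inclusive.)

4

Process intervals by earliest right end; each time one isn't hit yet, stab at its right endpoint.
Sorted: [8,10] [11,17] [17,19] [19,21] [20,22] [19,23] [20,25] [24,26] [22,27]
{[8,10]} hit by 10; {[11,17],[17,19]} hit by 17; {[19,21],[20,22],[19,23],[20,25]} hit by 21; {[24,26],[22,27]} hit by 26.
Points: 10, 17, 21, 26 (4 total).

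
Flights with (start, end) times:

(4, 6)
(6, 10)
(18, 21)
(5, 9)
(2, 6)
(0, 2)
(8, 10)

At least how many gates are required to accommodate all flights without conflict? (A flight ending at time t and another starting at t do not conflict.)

3

Count concurrent intervals with a sweep; the peak is the room count.
starts: [0, 2, 4, 5, 6, 8, 18]
ends:   [2, 6, 6, 9, 10, 10, 21]
s0→1 e2→0 s2→1 s4→2 s5→3  — peak 3.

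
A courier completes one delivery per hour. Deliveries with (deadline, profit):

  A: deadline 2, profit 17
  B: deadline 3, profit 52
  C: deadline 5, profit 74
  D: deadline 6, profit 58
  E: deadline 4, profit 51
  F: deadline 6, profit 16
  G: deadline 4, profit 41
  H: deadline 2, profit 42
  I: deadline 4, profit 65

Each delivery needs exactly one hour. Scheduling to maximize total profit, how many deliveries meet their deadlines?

Take jobs in profit order; each goes to the latest open slot no later than its deadline.
By profit: C(d5,74), I(d4,65), D(d6,58), B(d3,52), E(d4,51), H(d2,42), G(d4,41), A(d2,17), F(d6,16)
C→slot 5; I→slot 4; D→slot 6; B→slot 3; E→slot 2; H→slot 1; G skipped; A skipped; F skipped.
6 of 9 scheduled.

6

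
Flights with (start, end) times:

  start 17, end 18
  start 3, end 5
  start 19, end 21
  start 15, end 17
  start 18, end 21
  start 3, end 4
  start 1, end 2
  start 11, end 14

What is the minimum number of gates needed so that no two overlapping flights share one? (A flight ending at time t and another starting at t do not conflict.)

2

Count concurrent intervals with a sweep; the peak is the room count.
starts: [1, 3, 3, 11, 15, 17, 18, 19]
ends:   [2, 4, 5, 14, 17, 18, 21, 21]
s1→1 e2→0 s3→1 s3→2  — peak 2.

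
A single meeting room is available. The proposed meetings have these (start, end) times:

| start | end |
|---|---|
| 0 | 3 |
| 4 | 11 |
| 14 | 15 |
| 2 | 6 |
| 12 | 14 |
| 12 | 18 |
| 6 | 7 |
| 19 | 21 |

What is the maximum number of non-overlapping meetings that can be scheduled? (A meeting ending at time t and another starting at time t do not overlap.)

Greedy by earliest finish: after sorting by end time, pick each interval compatible with the last pick.
Sorted by end: (0,3)  (2,6)  (6,7)  (4,11)  (12,14)  (14,15)  (12,18)  (19,21)
take (0,3); take (6,7); take (12,14); take (14,15); take (19,21).
Selected 5 meetings.

5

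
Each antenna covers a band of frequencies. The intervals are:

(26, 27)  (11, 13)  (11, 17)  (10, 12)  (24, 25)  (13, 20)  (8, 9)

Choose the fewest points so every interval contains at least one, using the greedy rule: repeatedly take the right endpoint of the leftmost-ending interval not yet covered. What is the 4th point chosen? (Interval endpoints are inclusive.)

Sorted: [8,9] [10,12] [11,13] [11,17] [13,20] [24,25] [26,27]
{[8,9]} hit by 9; {[10,12],[11,13],[11,17]} hit by 12; {[13,20]} hit by 20; {[24,25]} hit by 25; {[26,27]} hit by 27.
Points: 9, 12, 20, 25, 27 (5 total).

25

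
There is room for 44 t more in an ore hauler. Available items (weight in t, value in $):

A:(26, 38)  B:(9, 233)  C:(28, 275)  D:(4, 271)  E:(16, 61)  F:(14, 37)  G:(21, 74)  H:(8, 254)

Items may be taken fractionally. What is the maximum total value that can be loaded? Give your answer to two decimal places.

983.89

Order: D (271/4=67.75) > H (254/8=31.75) > B (233/9=25.89) > C (275/28=9.82) > E (61/16=3.81) > G (74/21=3.52) > F (37/14=2.64) > A (38/26=1.46)
Fill: take D (4 @ 271) → take H (8 @ 254) → take B (9 @ 233) → take 23/28 of C → 225.89; 44/44 used.
Total value = 983.89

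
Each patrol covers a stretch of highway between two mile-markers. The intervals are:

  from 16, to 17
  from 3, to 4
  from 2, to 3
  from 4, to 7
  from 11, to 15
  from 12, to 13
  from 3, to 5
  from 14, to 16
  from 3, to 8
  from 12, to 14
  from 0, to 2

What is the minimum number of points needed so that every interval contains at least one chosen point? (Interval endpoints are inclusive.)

Sorted: [0,2] [2,3] [3,4] [3,5] [4,7] [3,8] [12,13] [12,14] [11,15] [14,16] [16,17]
{[0,2],[2,3]} hit by 2; {[3,4],[3,5],[4,7],[3,8]} hit by 4; {[12,13],[12,14],[11,15]} hit by 13; {[14,16],[16,17]} hit by 16.
Points: 2, 4, 13, 16 (4 total).

4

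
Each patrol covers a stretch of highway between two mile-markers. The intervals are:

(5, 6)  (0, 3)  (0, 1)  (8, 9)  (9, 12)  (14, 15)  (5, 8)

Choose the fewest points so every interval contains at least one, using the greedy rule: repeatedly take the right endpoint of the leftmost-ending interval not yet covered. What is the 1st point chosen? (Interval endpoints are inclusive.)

Process intervals by earliest right end; each time one isn't hit yet, stab at its right endpoint.
By right end: [0,1]  [0,3]  [5,6]  [5,8]  [8,9]  [9,12]  [14,15]
[0,1] uncovered → point at 1; [5,6] uncovered → point at 6; [8,9] uncovered → point at 9; [14,15] uncovered → point at 15.
Points: 1, 6, 9, 15 (4 total).

1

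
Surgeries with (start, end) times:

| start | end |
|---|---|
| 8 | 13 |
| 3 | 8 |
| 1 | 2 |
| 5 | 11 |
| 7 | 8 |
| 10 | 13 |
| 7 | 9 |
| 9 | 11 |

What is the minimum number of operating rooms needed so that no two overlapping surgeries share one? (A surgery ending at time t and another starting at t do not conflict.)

starts: [1, 3, 5, 7, 7, 8, 9, 10]
ends:   [2, 8, 8, 9, 11, 11, 13, 13]
s1→1 e2→0 s3→1 s5→2 s7→3 s7→4  — peak 4.

4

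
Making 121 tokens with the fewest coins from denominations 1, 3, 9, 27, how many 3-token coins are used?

1

121 − 4×27→13 − 1×9→4 − 1×3→1 − 1×1→0
Count of 3: 1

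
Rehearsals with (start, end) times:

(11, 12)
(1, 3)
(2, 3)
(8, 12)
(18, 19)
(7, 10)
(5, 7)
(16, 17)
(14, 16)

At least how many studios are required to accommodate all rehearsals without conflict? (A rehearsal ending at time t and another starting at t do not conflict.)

The answer is the maximum number of intervals overlapping at any instant.
starts: [1, 2, 5, 7, 8, 11, 14, 16, 18]
ends:   [3, 3, 7, 10, 12, 12, 16, 17, 19]
s1→1 s2→2  — peak 2.

2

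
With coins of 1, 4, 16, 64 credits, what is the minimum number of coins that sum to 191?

11

191 = 2×64 + 3×16 + 3×4 + 3×1
Total coins = 2 + 3 + 3 + 3 = 11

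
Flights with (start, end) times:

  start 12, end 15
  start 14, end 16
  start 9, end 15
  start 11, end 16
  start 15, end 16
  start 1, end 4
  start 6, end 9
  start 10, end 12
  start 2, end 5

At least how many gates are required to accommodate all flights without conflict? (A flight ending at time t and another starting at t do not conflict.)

starts: [1, 2, 6, 9, 10, 11, 12, 14, 15]
ends:   [4, 5, 9, 12, 15, 15, 16, 16, 16]
s1→1 s2→2 e4→1 e5→0 s6→1 e9→0 s9→1 s10→2 s11→3 e12→2 s12→3 s14→4  — peak 4.

4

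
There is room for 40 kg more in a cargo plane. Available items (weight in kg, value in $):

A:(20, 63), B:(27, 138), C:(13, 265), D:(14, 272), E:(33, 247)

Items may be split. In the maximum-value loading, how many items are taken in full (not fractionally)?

Order: C (265/13=20.38) > D (272/14=19.43) > E (247/33=7.48) > B (138/27=5.11) > A (63/20=3.15)
Fill: take C (13 @ 265) → take D (14 @ 272) → take 13/33 of E → 97.30; 40/40 used.
2 item(s) taken whole; one partial (take 13/33 of E).

2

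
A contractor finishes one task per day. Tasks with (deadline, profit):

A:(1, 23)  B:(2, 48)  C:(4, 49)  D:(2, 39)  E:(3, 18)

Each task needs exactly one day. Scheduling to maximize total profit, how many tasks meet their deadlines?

Take jobs in profit order; each goes to the latest open slot no later than its deadline.
By profit: C(d4,49), B(d2,48), D(d2,39), A(d1,23), E(d3,18)
C→slot 4; B→slot 2; D→slot 1; A skipped; E→slot 3.
4 of 5 scheduled.

4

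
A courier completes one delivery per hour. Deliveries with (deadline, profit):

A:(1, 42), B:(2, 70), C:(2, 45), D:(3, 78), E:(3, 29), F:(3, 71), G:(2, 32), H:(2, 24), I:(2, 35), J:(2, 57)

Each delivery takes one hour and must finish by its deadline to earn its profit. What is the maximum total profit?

Profit order: D=78 F=71 B=70 J=57 C=45 A=42 I=35 G=32 E=29 H=24
Assign: D→slot 3, F→slot 2, B→slot 1, J skipped, C skipped, A skipped, I skipped, G skipped, E skipped, H skipped.
Slots: [1:B] [2:F] [3:D]
Profit = 70 + 71 + 78 = 219

219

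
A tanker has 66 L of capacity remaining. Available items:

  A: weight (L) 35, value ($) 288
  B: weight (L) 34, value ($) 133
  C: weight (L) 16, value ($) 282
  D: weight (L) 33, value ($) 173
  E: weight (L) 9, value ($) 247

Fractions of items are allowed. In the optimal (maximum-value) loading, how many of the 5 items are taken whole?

Greedy by value/weight ratio, highest first.
Order: E (247/9=27.44) > C (282/16=17.62) > A (288/35=8.23) > D (173/33=5.24) > B (133/34=3.91)
Fill: take E (9 @ 247) → take C (16 @ 282) → take A (35 @ 288) → take 6/33 of D → 31.45; 66/66 used.
3 item(s) taken whole; one partial (take 6/33 of D).

3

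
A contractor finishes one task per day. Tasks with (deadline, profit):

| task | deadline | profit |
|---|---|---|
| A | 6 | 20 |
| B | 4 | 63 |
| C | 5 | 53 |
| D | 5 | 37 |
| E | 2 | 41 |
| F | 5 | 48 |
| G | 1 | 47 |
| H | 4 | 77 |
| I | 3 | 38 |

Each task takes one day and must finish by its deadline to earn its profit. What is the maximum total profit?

By profit: H(d4,77), B(d4,63), C(d5,53), F(d5,48), G(d1,47), E(d2,41), I(d3,38), D(d5,37), A(d6,20)
H→slot 4; B→slot 3; C→slot 5; F→slot 2; G→slot 1; E skipped; I skipped; D skipped; A→slot 6.
Profit = 47 + 48 + 63 + 77 + 53 + 20 = 308

308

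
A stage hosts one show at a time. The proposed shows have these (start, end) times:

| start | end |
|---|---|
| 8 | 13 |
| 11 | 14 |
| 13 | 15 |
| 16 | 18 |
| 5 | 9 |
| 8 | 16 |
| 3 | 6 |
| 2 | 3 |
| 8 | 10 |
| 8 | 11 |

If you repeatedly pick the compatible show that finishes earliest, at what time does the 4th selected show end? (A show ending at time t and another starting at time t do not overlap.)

14

Sorted by end: (2,3)  (3,6)  (5,9)  (8,10)  (8,11)  (8,13)  (11,14)  (13,15)  (8,16)  (16,18)
take (2,3); take (3,6); skip (5,9); take (8,10); skip (8,11); take (11,14); take (16,18).
Selected: (2,3) (3,6) (8,10) (11,14) (16,18)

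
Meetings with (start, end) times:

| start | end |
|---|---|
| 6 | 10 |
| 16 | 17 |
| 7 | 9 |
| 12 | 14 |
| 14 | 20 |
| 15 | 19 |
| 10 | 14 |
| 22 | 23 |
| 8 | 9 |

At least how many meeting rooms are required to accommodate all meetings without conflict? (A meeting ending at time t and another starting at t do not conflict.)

The answer is the maximum number of intervals overlapping at any instant.
Events (time:±→running): 6:+→1 7:+→2 8:+→3 … peak 3.

3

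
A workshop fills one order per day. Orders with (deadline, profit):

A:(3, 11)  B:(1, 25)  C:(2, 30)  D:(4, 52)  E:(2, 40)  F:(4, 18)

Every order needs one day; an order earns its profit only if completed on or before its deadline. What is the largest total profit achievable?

140

Profit order: D=52 E=40 C=30 B=25 F=18 A=11
Assign: D→slot 4, E→slot 2, C→slot 1, B skipped, F→slot 3, A skipped.
Slots: [1:C] [2:E] [3:F] [4:D]
Profit = 30 + 40 + 18 + 52 = 140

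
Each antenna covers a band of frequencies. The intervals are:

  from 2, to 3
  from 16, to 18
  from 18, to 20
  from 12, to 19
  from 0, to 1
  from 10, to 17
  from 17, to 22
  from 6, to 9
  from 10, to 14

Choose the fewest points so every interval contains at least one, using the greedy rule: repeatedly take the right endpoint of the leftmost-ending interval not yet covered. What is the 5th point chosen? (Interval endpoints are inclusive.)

Process intervals by earliest right end; each time one isn't hit yet, stab at its right endpoint.
By right end: [0,1]  [2,3]  [6,9]  [10,14]  [10,17]  [16,18]  [12,19]  [18,20]  [17,22]
[0,1] uncovered → point at 1; [2,3] uncovered → point at 3; [6,9] uncovered → point at 9; [10,14] uncovered → point at 14; [16,18] uncovered → point at 18.
Points: 1, 3, 9, 14, 18 (5 total).

18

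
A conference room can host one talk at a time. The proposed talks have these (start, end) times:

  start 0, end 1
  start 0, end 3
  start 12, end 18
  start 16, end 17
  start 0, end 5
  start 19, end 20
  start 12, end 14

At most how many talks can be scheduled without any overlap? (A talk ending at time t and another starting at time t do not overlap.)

4

By end time: (0,1), (0,3), (0,5), (12,14), (16,17), (12,18), (19,20).
Pick (0,1); next start ≥ 1 → (12,14); next start ≥ 14 → (16,17); next start ≥ 17 → (19,20).
Selected 4 talks.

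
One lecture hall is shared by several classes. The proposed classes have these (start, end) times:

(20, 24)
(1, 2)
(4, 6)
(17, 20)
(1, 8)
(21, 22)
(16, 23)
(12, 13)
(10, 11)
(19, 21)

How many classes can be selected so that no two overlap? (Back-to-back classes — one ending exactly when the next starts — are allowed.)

Sorted by end: (1,2)  (4,6)  (1,8)  (10,11)  (12,13)  (17,20)  (19,21)  (21,22)  (16,23)  (20,24)
take (1,2); take (4,6); skip (1,8); take (10,11); take (12,13); take (17,20); skip (19,21); take (21,22); skip (20,24).
Selected 6 classes.

6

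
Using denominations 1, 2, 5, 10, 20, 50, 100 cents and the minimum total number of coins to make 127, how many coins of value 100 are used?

Greedy: take as many of the largest coin as possible, then repeat with the remainder.
127 = 1×100 + 1×20 + 1×5 + 1×2
Count of 100: 1

1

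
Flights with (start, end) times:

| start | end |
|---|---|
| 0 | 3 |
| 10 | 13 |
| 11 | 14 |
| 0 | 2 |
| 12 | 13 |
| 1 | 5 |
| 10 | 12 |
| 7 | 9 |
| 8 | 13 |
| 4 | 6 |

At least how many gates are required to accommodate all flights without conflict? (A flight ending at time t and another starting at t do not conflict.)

starts: [0, 0, 1, 4, 7, 8, 10, 10, 11, 12]
ends:   [2, 3, 5, 6, 9, 12, 13, 13, 13, 14]
s0→1 s0→2 s1→3 e2→2 e3→1 s4→2 e5→1 e6→0 s7→1 s8→2 e9→1 s10→2 s10→3 s11→4  — peak 4.

4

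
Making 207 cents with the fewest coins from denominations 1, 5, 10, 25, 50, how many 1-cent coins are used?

Greedy: take as many of the largest coin as possible, then repeat with the remainder.
207 = 4×50 + 1×5 + 2×1
Count of 1: 2

2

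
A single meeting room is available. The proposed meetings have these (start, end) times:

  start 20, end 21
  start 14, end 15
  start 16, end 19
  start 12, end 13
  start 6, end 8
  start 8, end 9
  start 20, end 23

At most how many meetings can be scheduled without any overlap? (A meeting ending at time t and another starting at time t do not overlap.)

Order by finish time; keep every interval that doesn't clash with the previous kept one.
Sorted by end: (6,8)  (8,9)  (12,13)  (14,15)  (16,19)  (20,21)  (20,23)
take (6,8); take (8,9); take (12,13); take (14,15); take (16,19); take (20,21).
Selected 6 meetings.

6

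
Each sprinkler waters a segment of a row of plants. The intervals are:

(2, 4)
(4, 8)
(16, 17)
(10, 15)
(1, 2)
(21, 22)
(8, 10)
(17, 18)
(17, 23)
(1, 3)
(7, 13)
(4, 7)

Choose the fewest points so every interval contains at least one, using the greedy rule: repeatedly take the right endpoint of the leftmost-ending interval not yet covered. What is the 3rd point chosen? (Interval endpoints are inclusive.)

Sorted: [1,2] [1,3] [2,4] [4,7] [4,8] [8,10] [7,13] [10,15] [16,17] [17,18] [21,22] [17,23]
{[1,2],[1,3],[2,4]} hit by 2; {[4,7],[4,8]} hit by 7; {[8,10],[7,13],[10,15]} hit by 10; {[16,17],[17,18]} hit by 17; {[21,22],[17,23]} hit by 22.
Points: 2, 7, 10, 17, 22 (5 total).

10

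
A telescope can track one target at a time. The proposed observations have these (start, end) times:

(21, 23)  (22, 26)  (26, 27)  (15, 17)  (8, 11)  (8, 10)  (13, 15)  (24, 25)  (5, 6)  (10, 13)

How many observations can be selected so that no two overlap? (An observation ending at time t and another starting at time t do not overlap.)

Sorted by end: (5,6)  (8,10)  (8,11)  (10,13)  (13,15)  (15,17)  (21,23)  (24,25)  (22,26)  (26,27)
take (5,6); take (8,10); take (10,13); take (13,15); take (15,17); take (21,23); take (24,25); take (26,27).
Selected 8 observations.

8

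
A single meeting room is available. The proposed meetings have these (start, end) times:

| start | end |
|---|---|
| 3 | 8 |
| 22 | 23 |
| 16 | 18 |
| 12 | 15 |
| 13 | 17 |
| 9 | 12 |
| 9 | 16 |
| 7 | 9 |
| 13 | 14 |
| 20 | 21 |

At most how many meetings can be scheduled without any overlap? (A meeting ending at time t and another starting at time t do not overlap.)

Order by finish time; keep every interval that doesn't clash with the previous kept one.
By end time: (3,8), (7,9), (9,12), (13,14), (12,15), (9,16), (13,17), (16,18), (20,21), (22,23).
Pick (3,8); next start ≥ 8 → (9,12); next start ≥ 12 → (13,14); next start ≥ 14 → (16,18); next start ≥ 18 → (20,21); next start ≥ 21 → (22,23).
Selected 6 meetings.

6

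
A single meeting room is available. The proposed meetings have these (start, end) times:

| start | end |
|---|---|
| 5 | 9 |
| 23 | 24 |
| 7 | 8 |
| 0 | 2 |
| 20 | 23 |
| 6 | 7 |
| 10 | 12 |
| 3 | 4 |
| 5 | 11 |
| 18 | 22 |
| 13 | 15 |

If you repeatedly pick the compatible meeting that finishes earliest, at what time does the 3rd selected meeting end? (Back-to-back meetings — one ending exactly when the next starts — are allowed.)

7

By end time: (0,2), (3,4), (6,7), (7,8), (5,9), (5,11), (10,12), (13,15), (18,22), (20,23), (23,24).
Pick (0,2); next start ≥ 2 → (3,4); next start ≥ 4 → (6,7); next start ≥ 7 → (7,8); next start ≥ 8 → (10,12); next start ≥ 12 → (13,15); next start ≥ 15 → (18,22); next start ≥ 22 → (23,24).
Selected: (0,2) (3,4) (6,7) (7,8) (10,12) (13,15) (18,22) (23,24)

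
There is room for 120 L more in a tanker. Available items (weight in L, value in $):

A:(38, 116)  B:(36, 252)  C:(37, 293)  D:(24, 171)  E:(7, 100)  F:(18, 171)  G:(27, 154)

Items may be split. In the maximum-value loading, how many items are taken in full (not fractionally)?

4

Ratios (sorted): E 14.29, F 9.50, C 7.92, D 7.12, B 7.00, G 5.70, A 3.05
take E (7 @ 100); take F (18 @ 171); take C (37 @ 293); take D (24 @ 171); take 34/36 of B → 238.00. Capacity used 120/120.
4 item(s) taken whole; one partial (take 34/36 of B).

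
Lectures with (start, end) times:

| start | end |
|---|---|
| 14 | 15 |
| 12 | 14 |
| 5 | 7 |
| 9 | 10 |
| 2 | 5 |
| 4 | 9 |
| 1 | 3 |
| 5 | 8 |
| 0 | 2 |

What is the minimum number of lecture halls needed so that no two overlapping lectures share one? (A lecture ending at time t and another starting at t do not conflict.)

3

starts: [0, 1, 2, 4, 5, 5, 9, 12, 14]
ends:   [2, 3, 5, 7, 8, 9, 10, 14, 15]
s0→1 s1→2 e2→1 s2→2 e3→1 s4→2 e5→1 s5→2 s5→3  — peak 3.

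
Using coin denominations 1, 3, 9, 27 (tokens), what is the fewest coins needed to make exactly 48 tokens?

Use the largest denomination that fits, subtract, and repeat.
48 − 1×27→21 − 2×9→3 − 1×3→0
Total coins = 1 + 2 + 1 = 4

4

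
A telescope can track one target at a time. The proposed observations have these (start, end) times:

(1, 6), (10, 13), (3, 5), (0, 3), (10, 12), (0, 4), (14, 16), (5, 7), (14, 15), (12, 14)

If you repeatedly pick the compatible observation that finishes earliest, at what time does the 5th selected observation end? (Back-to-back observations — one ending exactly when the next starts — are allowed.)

14

Greedy by earliest finish: after sorting by end time, pick each interval compatible with the last pick.
Sorted by end: (0,3)  (0,4)  (3,5)  (1,6)  (5,7)  (10,12)  (10,13)  (12,14)  (14,15)  (14,16)
take (0,3); take (3,5); take (5,7); take (10,12); take (12,14); take (14,15).
Selected: (0,3) (3,5) (5,7) (10,12) (12,14) (14,15)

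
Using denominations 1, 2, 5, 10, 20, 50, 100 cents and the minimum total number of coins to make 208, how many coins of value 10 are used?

0

208 = 2×100 + 1×5 + 1×2 + 1×1
Count of 10: 0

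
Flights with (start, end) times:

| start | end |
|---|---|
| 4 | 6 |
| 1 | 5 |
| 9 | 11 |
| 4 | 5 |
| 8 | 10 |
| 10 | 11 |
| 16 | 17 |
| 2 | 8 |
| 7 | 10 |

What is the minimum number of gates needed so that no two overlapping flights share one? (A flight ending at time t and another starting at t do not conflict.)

4

Count concurrent intervals with a sweep; the peak is the room count.
starts: [1, 2, 4, 4, 7, 8, 9, 10, 16]
ends:   [5, 5, 6, 8, 10, 10, 11, 11, 17]
s1→1 s2→2 s4→3 s4→4  — peak 4.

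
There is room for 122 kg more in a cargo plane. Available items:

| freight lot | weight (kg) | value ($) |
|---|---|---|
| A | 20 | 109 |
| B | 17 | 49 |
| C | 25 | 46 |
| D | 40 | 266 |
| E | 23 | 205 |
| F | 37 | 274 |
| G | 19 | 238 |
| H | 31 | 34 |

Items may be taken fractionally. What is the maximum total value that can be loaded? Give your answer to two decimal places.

Sort by value per unit weight and fill in that order.
Order: G (238/19=12.53) > E (205/23=8.91) > F (274/37=7.41) > D (266/40=6.65) > A (109/20=5.45) > B (49/17=2.88) > C (46/25=1.84) > H (34/31=1.10)
Fill: take G (19 @ 238) → take E (23 @ 205) → take F (37 @ 274) → take D (40 @ 266) → take 3/20 of A → 16.35; 122/122 used.
Total value = 999.35

999.35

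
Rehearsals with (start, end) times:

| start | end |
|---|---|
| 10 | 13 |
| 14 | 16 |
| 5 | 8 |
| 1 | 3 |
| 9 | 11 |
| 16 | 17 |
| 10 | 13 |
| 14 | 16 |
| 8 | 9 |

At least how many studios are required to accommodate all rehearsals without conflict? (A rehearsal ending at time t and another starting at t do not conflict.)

The answer is the maximum number of intervals overlapping at any instant.
starts: [1, 5, 8, 9, 10, 10, 14, 14, 16]
ends:   [3, 8, 9, 11, 13, 13, 16, 16, 17]
s1→1 e3→0 s5→1 e8→0 s8→1 e9→0 s9→1 s10→2 s10→3  — peak 3.

3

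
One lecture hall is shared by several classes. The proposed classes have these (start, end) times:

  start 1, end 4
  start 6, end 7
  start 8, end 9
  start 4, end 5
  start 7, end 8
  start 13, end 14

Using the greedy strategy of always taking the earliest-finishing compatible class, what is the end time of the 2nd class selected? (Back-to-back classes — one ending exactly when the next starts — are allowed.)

Sort by end time and greedily take each interval whose start is ≥ the last chosen end.
By end time: (1,4), (4,5), (6,7), (7,8), (8,9), (13,14).
Pick (1,4); next start ≥ 4 → (4,5); next start ≥ 5 → (6,7); next start ≥ 7 → (7,8); next start ≥ 8 → (8,9); next start ≥ 9 → (13,14).
Selected: (1,4) (4,5) (6,7) (7,8) (8,9) (13,14)

5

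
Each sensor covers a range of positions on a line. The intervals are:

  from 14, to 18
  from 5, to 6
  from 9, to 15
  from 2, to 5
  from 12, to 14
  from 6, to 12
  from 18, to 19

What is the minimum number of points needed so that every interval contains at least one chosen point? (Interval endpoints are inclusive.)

Process intervals by earliest right end; each time one isn't hit yet, stab at its right endpoint.
Sorted: [2,5] [5,6] [6,12] [12,14] [9,15] [14,18] [18,19]
{[2,5],[5,6]} hit by 5; {[6,12],[12,14],[9,15]} hit by 12; {[14,18],[18,19]} hit by 18.
Points: 5, 12, 18 (3 total).

3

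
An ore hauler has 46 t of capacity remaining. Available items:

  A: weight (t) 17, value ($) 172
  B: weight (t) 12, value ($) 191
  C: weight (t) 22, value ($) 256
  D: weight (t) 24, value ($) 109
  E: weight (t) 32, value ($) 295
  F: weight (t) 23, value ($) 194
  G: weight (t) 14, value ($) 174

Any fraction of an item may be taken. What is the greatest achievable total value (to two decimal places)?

597.73

Sort by value per unit weight and fill in that order.
Ratios (sorted): B 15.92, G 12.43, C 11.64, A 10.12, E 9.22, F 8.43, D 4.54
take B (12 @ 191); take G (14 @ 174); take 20/22 of C → 232.73. Capacity used 46/46.
Total value = 597.73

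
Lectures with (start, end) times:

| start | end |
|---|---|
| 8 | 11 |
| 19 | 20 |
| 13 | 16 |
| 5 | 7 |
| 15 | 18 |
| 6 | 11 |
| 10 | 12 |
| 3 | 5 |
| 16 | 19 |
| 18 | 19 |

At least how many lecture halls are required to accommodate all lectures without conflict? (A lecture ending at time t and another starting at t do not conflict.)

Count concurrent intervals with a sweep; the peak is the room count.
Events (time:±→running): 3:+→1 5:-→0 5:+→1 6:+→2 7:-→1 8:+→2 10:+→3 … peak 3.

3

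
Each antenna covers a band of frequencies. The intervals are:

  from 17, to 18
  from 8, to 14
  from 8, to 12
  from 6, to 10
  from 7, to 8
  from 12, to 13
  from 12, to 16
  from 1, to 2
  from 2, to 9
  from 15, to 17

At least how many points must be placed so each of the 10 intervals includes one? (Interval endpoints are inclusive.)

4

Sorted: [1,2] [7,8] [2,9] [6,10] [8,12] [12,13] [8,14] [12,16] [15,17] [17,18]
{[1,2]} hit by 2; {[7,8],[2,9],[6,10],[8,12]} hit by 8; {[12,13],[8,14],[12,16]} hit by 13; {[15,17],[17,18]} hit by 17.
Points: 2, 8, 13, 17 (4 total).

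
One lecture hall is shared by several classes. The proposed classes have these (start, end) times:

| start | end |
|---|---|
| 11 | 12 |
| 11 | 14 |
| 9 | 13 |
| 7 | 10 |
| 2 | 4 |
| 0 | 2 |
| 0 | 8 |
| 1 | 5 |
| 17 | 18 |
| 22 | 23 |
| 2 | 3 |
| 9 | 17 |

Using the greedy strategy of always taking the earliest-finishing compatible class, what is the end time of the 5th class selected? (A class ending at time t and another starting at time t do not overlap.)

18

Sorted by end: (0,2)  (2,3)  (2,4)  (1,5)  (0,8)  (7,10)  (11,12)  (9,13)  (11,14)  (9,17)  (17,18)  (22,23)
take (0,2); take (2,3); skip (1,5); take (7,10); take (11,12); take (17,18); take (22,23).
Selected: (0,2) (2,3) (7,10) (11,12) (17,18) (22,23)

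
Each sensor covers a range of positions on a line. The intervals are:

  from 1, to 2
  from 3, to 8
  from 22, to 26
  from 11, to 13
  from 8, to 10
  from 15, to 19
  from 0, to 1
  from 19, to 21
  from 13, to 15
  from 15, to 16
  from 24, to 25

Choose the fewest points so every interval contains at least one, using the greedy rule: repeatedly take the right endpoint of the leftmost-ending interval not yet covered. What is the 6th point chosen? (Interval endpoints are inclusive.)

Process intervals by earliest right end; each time one isn't hit yet, stab at its right endpoint.
By right end: [0,1]  [1,2]  [3,8]  [8,10]  [11,13]  [13,15]  [15,16]  [15,19]  [19,21]  [24,25]  [22,26]
[0,1] uncovered → point at 1; [3,8] uncovered → point at 8; [11,13] uncovered → point at 13; [15,16] uncovered → point at 16; [19,21] uncovered → point at 21; [24,25] uncovered → point at 25.
Points: 1, 8, 13, 16, 21, 25 (6 total).

25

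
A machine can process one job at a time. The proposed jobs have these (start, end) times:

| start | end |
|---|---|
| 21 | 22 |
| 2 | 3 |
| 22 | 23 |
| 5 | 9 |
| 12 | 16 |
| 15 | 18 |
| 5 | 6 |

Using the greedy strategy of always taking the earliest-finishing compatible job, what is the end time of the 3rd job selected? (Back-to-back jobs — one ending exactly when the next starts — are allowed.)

16

Greedy by earliest finish: after sorting by end time, pick each interval compatible with the last pick.
By end time: (2,3), (5,6), (5,9), (12,16), (15,18), (21,22), (22,23).
Pick (2,3); next start ≥ 3 → (5,6); next start ≥ 6 → (12,16); next start ≥ 16 → (21,22); next start ≥ 22 → (22,23).
Selected: (2,3) (5,6) (12,16) (21,22) (22,23)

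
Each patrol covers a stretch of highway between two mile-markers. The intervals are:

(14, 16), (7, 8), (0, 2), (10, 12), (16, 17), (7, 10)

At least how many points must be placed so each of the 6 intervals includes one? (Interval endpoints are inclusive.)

Process intervals by earliest right end; each time one isn't hit yet, stab at its right endpoint.
By right end: [0,2]  [7,8]  [7,10]  [10,12]  [14,16]  [16,17]
[0,2] uncovered → point at 2; [7,8] uncovered → point at 8; [10,12] uncovered → point at 12; [14,16] uncovered → point at 16.
Points: 2, 8, 12, 16 (4 total).

4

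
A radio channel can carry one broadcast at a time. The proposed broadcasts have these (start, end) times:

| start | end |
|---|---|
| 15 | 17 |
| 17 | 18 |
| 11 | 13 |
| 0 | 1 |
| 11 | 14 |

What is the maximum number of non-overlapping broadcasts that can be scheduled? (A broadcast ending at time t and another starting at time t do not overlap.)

4

Sorted by end: (0,1)  (11,13)  (11,14)  (15,17)  (17,18)
take (0,1); take (11,13); take (15,17); take (17,18).
Selected 4 broadcasts.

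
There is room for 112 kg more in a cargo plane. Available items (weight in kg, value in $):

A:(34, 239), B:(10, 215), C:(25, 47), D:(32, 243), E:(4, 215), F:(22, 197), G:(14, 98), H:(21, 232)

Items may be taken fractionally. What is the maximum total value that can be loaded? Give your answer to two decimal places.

Sort by value per unit weight and fill in that order.
Order: E (215/4=53.75) > B (215/10=21.50) > H (232/21=11.05) > F (197/22=8.95) > D (243/32=7.59) > A (239/34=7.03) > G (98/14=7.00) > C (47/25=1.88)
Fill: take E (4 @ 215) → take B (10 @ 215) → take H (21 @ 232) → take F (22 @ 197) → take D (32 @ 243) → take 23/34 of A → 161.68; 112/112 used.
Total value = 1263.68

1263.68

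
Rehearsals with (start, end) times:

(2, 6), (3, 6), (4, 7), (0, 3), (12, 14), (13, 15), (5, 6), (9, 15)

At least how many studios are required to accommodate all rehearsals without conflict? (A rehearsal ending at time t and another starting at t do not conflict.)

starts: [0, 2, 3, 4, 5, 9, 12, 13]
ends:   [3, 6, 6, 6, 7, 14, 15, 15]
s0→1 s2→2 e3→1 s3→2 s4→3 s5→4  — peak 4.

4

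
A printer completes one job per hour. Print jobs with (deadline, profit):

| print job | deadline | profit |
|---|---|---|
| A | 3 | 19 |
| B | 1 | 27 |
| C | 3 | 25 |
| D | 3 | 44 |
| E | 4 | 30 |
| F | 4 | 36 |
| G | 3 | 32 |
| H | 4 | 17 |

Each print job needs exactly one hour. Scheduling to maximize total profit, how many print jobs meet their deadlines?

4

Take jobs in profit order; each goes to the latest open slot no later than its deadline.
Profit order: D=44 F=36 G=32 E=30 B=27 C=25 A=19 H=17
Assign: D→slot 3, F→slot 4, G→slot 2, E→slot 1, B skipped, C skipped, A skipped, H skipped.
Slots: [1:E] [2:G] [3:D] [4:F]
4 of 8 scheduled.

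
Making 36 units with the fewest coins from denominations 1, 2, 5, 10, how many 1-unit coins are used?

Use the largest denomination that fits, subtract, and repeat.
36 − 3×10→6 − 1×5→1 − 1×1→0
Count of 1: 1

1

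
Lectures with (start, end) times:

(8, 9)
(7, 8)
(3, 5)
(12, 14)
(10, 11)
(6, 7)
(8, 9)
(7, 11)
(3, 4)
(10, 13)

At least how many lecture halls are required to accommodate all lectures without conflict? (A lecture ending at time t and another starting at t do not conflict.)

Count concurrent intervals with a sweep; the peak is the room count.
Events (time:±→running): 3:+→1 3:+→2 4:-→1 5:-→0 6:+→1 7:-→0 7:+→1 7:+→2 8:-→1 8:+→2 8:+→3 … peak 3.

3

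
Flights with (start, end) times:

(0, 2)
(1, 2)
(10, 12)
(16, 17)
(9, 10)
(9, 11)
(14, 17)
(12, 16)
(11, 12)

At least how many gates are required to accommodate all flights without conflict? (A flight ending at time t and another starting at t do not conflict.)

2

The answer is the maximum number of intervals overlapping at any instant.
Events (time:±→running): 0:+→1 1:+→2 … peak 2.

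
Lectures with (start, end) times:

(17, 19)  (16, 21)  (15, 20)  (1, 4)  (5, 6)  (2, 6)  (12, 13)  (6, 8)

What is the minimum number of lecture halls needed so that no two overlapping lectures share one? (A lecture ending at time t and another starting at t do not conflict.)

3

The answer is the maximum number of intervals overlapping at any instant.
starts: [1, 2, 5, 6, 12, 15, 16, 17]
ends:   [4, 6, 6, 8, 13, 19, 20, 21]
s1→1 s2→2 e4→1 s5→2 e6→1 e6→0 s6→1 e8→0 s12→1 e13→0 s15→1 s16→2 s17→3  — peak 3.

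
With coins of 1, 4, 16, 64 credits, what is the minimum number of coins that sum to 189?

189 = 2×64 + 3×16 + 3×4 + 1×1
Total coins = 2 + 3 + 3 + 1 = 9

9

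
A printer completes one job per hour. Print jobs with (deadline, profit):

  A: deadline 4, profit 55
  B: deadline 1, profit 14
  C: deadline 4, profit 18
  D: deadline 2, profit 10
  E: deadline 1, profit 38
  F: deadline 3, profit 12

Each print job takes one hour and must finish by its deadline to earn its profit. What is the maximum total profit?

Sort by profit descending; place each in the latest free slot ≤ its deadline.
Profit order: A=55 E=38 C=18 B=14 F=12 D=10
Assign: A→slot 4, E→slot 1, C→slot 3, B skipped, F→slot 2, D skipped.
Slots: [1:E] [2:F] [3:C] [4:A]
Profit = 38 + 12 + 18 + 55 = 123

123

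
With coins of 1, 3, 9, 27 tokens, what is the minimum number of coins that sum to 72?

Greedy: take as many of the largest coin as possible, then repeat with the remainder.
72 − 2×27→18 − 2×9→0
Total coins = 2 + 2 = 4

4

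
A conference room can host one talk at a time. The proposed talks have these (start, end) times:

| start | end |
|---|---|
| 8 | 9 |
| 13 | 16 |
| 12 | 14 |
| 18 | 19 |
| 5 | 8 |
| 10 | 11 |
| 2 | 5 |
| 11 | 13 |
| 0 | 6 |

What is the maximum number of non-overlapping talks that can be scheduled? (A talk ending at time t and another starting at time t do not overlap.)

Greedy by earliest finish: after sorting by end time, pick each interval compatible with the last pick.
By end time: (2,5), (0,6), (5,8), (8,9), (10,11), (11,13), (12,14), (13,16), (18,19).
Pick (2,5); next start ≥ 5 → (5,8); next start ≥ 8 → (8,9); next start ≥ 9 → (10,11); next start ≥ 11 → (11,13); next start ≥ 13 → (13,16); next start ≥ 16 → (18,19).
Selected 7 talks.

7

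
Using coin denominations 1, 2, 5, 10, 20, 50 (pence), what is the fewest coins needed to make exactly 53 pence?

53 − 1×50→3 − 1×2→1 − 1×1→0
Total coins = 1 + 1 + 1 = 3

3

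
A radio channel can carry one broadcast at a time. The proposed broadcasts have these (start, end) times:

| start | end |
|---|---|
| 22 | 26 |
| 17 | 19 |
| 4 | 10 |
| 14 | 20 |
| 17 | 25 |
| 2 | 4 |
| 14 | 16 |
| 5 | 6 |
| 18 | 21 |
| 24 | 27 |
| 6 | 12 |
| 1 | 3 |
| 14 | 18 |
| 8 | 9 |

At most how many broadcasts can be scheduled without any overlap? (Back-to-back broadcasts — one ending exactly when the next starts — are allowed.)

6

Greedy by earliest finish: after sorting by end time, pick each interval compatible with the last pick.
Sorted by end: (1,3)  (2,4)  (5,6)  (8,9)  (4,10)  (6,12)  (14,16)  (14,18)  (17,19)  (14,20)  (18,21)  (17,25)  (22,26)  (24,27)
take (1,3); skip (2,4); take (5,6); take (8,9); take (14,16); take (17,19); take (22,26).
Selected 6 broadcasts.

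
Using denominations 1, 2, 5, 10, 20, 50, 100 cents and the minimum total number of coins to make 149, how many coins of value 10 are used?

149 − 1×100→49 − 2×20→9 − 1×5→4 − 2×2→0
Count of 10: 0

0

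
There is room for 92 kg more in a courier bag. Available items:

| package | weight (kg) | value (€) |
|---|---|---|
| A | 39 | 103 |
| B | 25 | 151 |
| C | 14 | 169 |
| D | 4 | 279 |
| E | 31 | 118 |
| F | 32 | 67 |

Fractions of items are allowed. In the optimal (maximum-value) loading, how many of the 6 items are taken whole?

Greedy by value/weight ratio, highest first.
Ratios (sorted): D 69.75, C 12.07, B 6.04, E 3.81, A 2.64, F 2.09
take D (4 @ 279); take C (14 @ 169); take B (25 @ 151); take E (31 @ 118); take 18/39 of A → 47.54. Capacity used 92/92.
4 item(s) taken whole; one partial (take 18/39 of A).

4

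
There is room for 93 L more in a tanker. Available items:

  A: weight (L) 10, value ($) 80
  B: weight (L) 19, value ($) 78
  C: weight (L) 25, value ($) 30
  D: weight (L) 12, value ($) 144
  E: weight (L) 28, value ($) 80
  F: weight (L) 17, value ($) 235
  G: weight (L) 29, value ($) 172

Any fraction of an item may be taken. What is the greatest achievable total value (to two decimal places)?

Sort by value per unit weight and fill in that order.
Ratios (sorted): F 13.82, D 12.00, A 8.00, G 5.93, B 4.11, E 2.86, C 1.20
take F (17 @ 235); take D (12 @ 144); take A (10 @ 80); take G (29 @ 172); take B (19 @ 78); take 6/28 of E → 17.14. Capacity used 93/93.
Total value = 726.14

726.14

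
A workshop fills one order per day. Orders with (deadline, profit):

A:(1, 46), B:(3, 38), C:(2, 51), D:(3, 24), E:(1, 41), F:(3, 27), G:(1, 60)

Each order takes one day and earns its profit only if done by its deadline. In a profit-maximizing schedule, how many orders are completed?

Sort by profit descending; place each in the latest free slot ≤ its deadline.
Profit order: G=60 C=51 A=46 E=41 B=38 F=27 D=24
Assign: G→slot 1, C→slot 2, A skipped, E skipped, B→slot 3, F skipped, D skipped.
Slots: [1:G] [2:C] [3:B]
3 of 7 scheduled.

3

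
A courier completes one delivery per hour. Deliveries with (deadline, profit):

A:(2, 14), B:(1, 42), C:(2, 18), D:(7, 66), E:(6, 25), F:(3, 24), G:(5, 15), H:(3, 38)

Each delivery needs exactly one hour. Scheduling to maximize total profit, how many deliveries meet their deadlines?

6

By profit: D(d7,66), B(d1,42), H(d3,38), E(d6,25), F(d3,24), C(d2,18), G(d5,15), A(d2,14)
D→slot 7; B→slot 1; H→slot 3; E→slot 6; F→slot 2; C skipped; G→slot 5; A skipped.
6 of 8 scheduled.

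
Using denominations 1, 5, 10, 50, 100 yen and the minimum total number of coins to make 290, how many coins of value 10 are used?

4

Greedy: take as many of the largest coin as possible, then repeat with the remainder.
290 = 2×100 + 1×50 + 4×10
Count of 10: 4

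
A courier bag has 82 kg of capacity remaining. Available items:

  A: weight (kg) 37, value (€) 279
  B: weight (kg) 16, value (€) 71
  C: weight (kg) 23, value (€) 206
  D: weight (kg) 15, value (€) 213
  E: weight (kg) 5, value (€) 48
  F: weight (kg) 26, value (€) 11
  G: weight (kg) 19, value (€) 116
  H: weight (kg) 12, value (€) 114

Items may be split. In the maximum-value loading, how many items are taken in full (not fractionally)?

4

Greedy by value/weight ratio, highest first.
Order: D (213/15=14.20) > E (48/5=9.60) > H (114/12=9.50) > C (206/23=8.96) > A (279/37=7.54) > G (116/19=6.11) > B (71/16=4.44) > F (11/26=0.42)
Fill: take D (15 @ 213) → take E (5 @ 48) → take H (12 @ 114) → take C (23 @ 206) → take 27/37 of A → 203.59; 82/82 used.
4 item(s) taken whole; one partial (take 27/37 of A).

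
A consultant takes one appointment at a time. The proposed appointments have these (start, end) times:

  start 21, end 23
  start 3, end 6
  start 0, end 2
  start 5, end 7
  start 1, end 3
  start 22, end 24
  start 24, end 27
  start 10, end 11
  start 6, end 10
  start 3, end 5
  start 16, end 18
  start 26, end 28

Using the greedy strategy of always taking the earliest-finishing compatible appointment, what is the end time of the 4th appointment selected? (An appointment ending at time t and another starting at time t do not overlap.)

11

By end time: (0,2), (1,3), (3,5), (3,6), (5,7), (6,10), (10,11), (16,18), (21,23), (22,24), (24,27), (26,28).
Pick (0,2); next start ≥ 2 → (3,5); next start ≥ 5 → (5,7); next start ≥ 7 → (10,11); next start ≥ 11 → (16,18); next start ≥ 18 → (21,23); next start ≥ 23 → (24,27).
Selected: (0,2) (3,5) (5,7) (10,11) (16,18) (21,23) (24,27)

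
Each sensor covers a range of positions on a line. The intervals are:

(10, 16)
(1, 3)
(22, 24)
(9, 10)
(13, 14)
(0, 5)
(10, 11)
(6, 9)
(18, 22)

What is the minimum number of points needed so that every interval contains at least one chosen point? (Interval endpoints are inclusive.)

Process intervals by earliest right end; each time one isn't hit yet, stab at its right endpoint.
Sorted: [1,3] [0,5] [6,9] [9,10] [10,11] [13,14] [10,16] [18,22] [22,24]
{[1,3],[0,5]} hit by 3; {[6,9],[9,10]} hit by 9; {[10,11]} hit by 11; {[13,14],[10,16]} hit by 14; {[18,22],[22,24]} hit by 22.
Points: 3, 9, 11, 14, 22 (5 total).

5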